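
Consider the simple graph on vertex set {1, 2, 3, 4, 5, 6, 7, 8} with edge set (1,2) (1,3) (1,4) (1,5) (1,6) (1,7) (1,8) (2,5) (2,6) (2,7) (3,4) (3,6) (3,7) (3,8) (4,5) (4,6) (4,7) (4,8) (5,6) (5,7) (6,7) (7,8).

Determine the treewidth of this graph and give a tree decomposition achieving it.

Treewidth 4.
One such decomposition:
Bags: B1 = {1, 4, 5, 6, 7}  B2 = {1, 2, 5, 6, 7}  B3 = {1, 3, 4, 6, 7}  B4 = {1, 3, 4, 7, 8}
Tree: B1–B2, B1–B3, B3–B4

Every bag has size at most 5, so the width is 5 − 1 = 4 and tw(G) ≤ 4. Conversely, {1, 2, 5, 6, 7} is a clique of size 5, and the vertices of any clique must share a bag in every tree decomposition; so some bag has ≥ 5 vertices and tw(G) ≥ 4. Therefore the treewidth is 4.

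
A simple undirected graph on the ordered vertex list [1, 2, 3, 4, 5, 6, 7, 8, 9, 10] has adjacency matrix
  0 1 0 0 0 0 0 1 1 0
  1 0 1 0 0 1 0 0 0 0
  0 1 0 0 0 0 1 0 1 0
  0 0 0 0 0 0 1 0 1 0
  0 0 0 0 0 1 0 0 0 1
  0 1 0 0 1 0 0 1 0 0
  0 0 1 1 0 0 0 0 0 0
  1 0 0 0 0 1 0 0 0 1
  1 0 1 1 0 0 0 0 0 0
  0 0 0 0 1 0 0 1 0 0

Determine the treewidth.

A width-2 tree decomposition is:
Bags: B1 = {4, 7, 9}  B2 = {3, 7, 9}  B3 = {1, 3, 9}  B4 = {1, 2, 3}  B5 = {1, 2, 8}  B6 = {2, 6, 8}  B7 = {6, 8, 10}  B8 = {5, 6, 10}
Tree: B1–B2, B2–B3, B3–B4, B4–B5, B5–B6, B6–B7, B7–B8
The largest bag has 3 vertices, giving width 2; this decomposition certifies tw(G) ≤ 2. Since 4–7–3–9–4 is a cycle in G, G is not acyclic. Forests are exactly the graphs of treewidth ≤ 1, so tw(G) ≥ 2. Therefore the treewidth is 2.

2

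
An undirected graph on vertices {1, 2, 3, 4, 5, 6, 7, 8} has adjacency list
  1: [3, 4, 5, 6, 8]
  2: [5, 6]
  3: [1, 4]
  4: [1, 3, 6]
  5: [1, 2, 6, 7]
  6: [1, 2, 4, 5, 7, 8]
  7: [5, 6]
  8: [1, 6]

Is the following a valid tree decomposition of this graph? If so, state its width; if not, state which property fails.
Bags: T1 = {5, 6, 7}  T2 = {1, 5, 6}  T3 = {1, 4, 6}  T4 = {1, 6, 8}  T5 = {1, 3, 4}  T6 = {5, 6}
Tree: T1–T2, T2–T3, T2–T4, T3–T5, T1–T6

A tree decomposition must satisfy three properties: every vertex lies in some bag; for every edge, both endpoints lie together in some bag; and for every vertex, the bags containing it form a connected subtree. Here vertex 2 appears in no bag, so the decomposition is invalid.

No — vertex 2 appears in no bag.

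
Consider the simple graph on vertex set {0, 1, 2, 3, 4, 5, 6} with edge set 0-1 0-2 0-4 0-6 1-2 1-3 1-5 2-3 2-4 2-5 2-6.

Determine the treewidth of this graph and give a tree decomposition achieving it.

The largest bag has 3 vertices, giving width 2; this decomposition certifies tw(G) ≤ 2. For the lower bound, the 3 vertices {0, 1, 2} are pairwise adjacent, and any tree decomposition puts a clique entirely inside one bag — forcing width ≥ 2. Hence tw(G) = 2 exactly.

Treewidth 2.
Bags: B1 = {1, 2, 3}  B2 = {0, 1, 2}  B3 = {0, 2, 6}  B4 = {1, 2, 5}  B5 = {0, 2, 4}
Tree: B1–B2, B2–B3, B2–B4, B2–B5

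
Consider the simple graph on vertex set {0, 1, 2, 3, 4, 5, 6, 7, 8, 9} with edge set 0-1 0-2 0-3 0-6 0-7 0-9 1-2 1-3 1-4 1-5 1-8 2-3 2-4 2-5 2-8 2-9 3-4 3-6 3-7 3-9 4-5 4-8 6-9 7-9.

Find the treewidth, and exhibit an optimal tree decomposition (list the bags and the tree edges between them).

Treewidth 3.
One such decomposition:
Bags: B1 = {1, 2, 4, 5}  B2 = {1, 2, 3, 4}  B3 = {1, 2, 4, 8}  B4 = {0, 1, 2, 3}  B5 = {0, 2, 3, 9}  B6 = {0, 3, 7, 9}  B7 = {0, 3, 6, 9}
Tree: B1–B2, B2–B3, B2–B4, B4–B5, B5–B6, B5–B7

Every bag has size at most 4, so the width is 4 − 1 = 3 and tw(G) ≤ 3. Conversely, {0, 1, 2, 3} is a clique of size 4, and the vertices of any clique must share a bag in every tree decomposition; so some bag has ≥ 4 vertices and tw(G) ≥ 3. Therefore the treewidth is 3.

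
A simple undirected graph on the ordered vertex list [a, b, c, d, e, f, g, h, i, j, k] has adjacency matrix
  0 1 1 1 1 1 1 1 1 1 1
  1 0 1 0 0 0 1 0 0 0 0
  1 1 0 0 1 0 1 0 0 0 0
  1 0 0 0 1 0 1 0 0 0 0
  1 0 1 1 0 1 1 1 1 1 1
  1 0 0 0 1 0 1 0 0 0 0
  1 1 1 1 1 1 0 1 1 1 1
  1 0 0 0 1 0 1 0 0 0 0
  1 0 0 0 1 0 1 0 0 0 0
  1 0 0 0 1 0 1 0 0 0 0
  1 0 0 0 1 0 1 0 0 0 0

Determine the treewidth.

3

A width-3 tree decomposition is:
Bags: B1 = {a, e, g, h}  B2 = {a, c, e, g}  B3 = {a, d, e, g}  B4 = {a, e, g, i}  B5 = {a, e, f, g}  B6 = {a, e, g, k}  B7 = {a, b, c, g}  B8 = {a, e, g, j}
Tree: B1–B2, B2–B3, B2–B4, B1–B5, B3–B6, B2–B7, B1–B8
Every bag has size at most 4, so the width is 4 − 1 = 3 and tw(G) ≤ 3. Conversely, {a, d, e, g} is a clique of size 4, and the vertices of any clique must share a bag in every tree decomposition; so some bag has ≥ 4 vertices and tw(G) ≥ 3. Hence tw(G) = 3 exactly.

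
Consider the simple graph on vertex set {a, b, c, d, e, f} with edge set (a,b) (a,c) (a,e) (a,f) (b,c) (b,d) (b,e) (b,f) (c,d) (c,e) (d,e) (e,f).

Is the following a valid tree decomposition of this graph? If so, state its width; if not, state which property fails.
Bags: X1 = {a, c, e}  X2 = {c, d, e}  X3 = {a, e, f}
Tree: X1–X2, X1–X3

A tree decomposition must satisfy three properties: every vertex lies in some bag; for every edge, both endpoints lie together in some bag; and for every vertex, the bags containing it form a connected subtree. Here vertex b appears in no bag, so the decomposition is invalid.

No — vertex b appears in no bag.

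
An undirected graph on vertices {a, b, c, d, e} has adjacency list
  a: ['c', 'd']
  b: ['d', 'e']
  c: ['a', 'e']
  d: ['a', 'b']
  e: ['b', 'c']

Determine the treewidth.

A width-2 tree decomposition is:
Bags: B1 = {a, b, d}  B2 = {a, b, e}  B3 = {a, c, e}
Tree: B1–B2, B2–B3
Every bag has size at most 3, so the width is 3 − 1 = 2 and tw(G) ≤ 2. For the lower bound, G contains the cycle a–d–b–e–c–a, so G is not a forest; only forests have treewidth ≤ 1, hence tw(G) ≥ 2. Combining the bounds, tw(G) = 2.

2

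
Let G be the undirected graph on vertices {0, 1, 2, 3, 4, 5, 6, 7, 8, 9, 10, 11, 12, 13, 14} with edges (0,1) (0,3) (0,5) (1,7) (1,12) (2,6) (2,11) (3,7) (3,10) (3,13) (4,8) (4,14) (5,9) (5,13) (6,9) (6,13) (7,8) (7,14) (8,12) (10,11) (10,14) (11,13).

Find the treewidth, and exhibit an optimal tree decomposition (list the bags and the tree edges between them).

Treewidth 3.
One optimal decomposition is:
Bags: B1 = {4, 8, 12, 14}  B2 = {7, 8, 12, 14}  B3 = {1, 7, 12, 14}  B4 = {1, 7, 10, 14}  B5 = {1, 3, 7, 10}  B6 = {0, 1, 3, 10}  B7 = {0, 3, 10, 11}  B8 = {0, 3, 11, 13}  B9 = {0, 5, 11, 13}  B10 = {2, 5, 11, 13}  B11 = {2, 5, 6, 13}  B12 = {2, 5, 6, 9}
Tree: B1–B2, B2–B3, B3–B4, B4–B5, B5–B6, B6–B7, B7–B8, B8–B9, B9–B10, B10–B11, B11–B12

Every bag has size at most 4, so the width is 4 − 1 = 3 and tw(G) ≤ 3. For the lower bound: the 4 vertex sets {4,8,12}, {14}, {7}, {0,1,3,10} are disjoint, each induces a connected subgraph, and every pair is joined by at least one edge of G. Contracting each set to a single vertex therefore yields K_{4} as a minor, and since treewidth is minor-monotone, tw(G) ≥ tw(K_{4}) = 3. Combining the bounds, tw(G) = 3.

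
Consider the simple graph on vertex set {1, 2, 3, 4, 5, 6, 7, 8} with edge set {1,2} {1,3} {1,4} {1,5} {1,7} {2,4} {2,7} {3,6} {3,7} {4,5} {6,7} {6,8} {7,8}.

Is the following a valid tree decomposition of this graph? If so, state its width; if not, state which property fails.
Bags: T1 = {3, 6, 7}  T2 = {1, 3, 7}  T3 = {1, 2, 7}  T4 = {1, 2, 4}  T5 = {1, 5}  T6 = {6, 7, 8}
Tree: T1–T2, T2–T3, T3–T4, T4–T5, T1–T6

A tree decomposition must satisfy three properties: every vertex lies in some bag; for every edge, both endpoints lie together in some bag; and for every vertex, the bags containing it form a connected subtree. Here edge (4,5) lies in no bag, so the decomposition is invalid.

No — edge (4,5) lies in no bag.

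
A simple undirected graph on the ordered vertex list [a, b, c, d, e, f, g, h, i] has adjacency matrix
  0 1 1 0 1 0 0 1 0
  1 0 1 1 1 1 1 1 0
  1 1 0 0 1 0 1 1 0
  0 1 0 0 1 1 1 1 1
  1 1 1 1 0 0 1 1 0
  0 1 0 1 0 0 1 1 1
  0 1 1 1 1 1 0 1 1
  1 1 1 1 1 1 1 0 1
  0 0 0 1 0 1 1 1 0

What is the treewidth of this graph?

A width-4 tree decomposition is:
Bags: B1 = {b, d, e, g, h}  B2 = {b, d, f, g, h}  B3 = {b, c, e, g, h}  B4 = {a, b, c, e, h}  B5 = {d, f, g, h, i}
Tree: B1–B2, B1–B3, B3–B4, B2–B5
The largest bag has 5 vertices, giving width 4; this decomposition certifies tw(G) ≤ 4. On the other hand G contains the 5-clique {b, d, e, g, h}. A clique must lie in a single bag of any decomposition, so no decomposition can have width below 4. Therefore the treewidth is 4.

4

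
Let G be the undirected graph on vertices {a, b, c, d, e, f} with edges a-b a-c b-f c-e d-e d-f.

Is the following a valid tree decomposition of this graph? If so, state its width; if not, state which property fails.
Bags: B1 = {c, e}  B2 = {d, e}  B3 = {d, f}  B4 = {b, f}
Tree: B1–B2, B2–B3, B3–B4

No — vertex a appears in no bag.

A tree decomposition must satisfy three properties: every vertex lies in some bag; for every edge, both endpoints lie together in some bag; and for every vertex, the bags containing it form a connected subtree. Here vertex a appears in no bag, so the decomposition is invalid.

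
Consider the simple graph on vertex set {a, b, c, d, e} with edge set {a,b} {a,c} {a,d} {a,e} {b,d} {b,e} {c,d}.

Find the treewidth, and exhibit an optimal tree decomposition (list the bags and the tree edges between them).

Treewidth 2.
One optimal decomposition is:
Bags: B1 = {a, c, d}  B2 = {a, b, d}  B3 = {a, b, e}
Tree: B1–B2, B2–B3

Each bag holds 3 vertices, so the decomposition has width 2, which upper-bounds the treewidth. Conversely, {a, c, d} is a clique of size 3, and the vertices of any clique must share a bag in every tree decomposition; so some bag has ≥ 3 vertices and tw(G) ≥ 2. The upper and lower bounds meet at 2, so that is the treewidth.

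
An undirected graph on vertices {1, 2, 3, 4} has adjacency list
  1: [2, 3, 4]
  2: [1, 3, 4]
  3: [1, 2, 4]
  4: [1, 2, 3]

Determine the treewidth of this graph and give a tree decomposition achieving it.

Treewidth 3.
One such decomposition:
Bags: B1 = {1, 2, 3, 4}
Tree: (single bag)

A single bag containing all 4 vertices is trivially a valid decomposition of width 3. For the lower bound, the 4 vertices {1, 2, 3, 4} are pairwise adjacent, and any tree decomposition puts a clique entirely inside one bag — forcing width ≥ 3. The upper and lower bounds meet at 3, so that is the treewidth.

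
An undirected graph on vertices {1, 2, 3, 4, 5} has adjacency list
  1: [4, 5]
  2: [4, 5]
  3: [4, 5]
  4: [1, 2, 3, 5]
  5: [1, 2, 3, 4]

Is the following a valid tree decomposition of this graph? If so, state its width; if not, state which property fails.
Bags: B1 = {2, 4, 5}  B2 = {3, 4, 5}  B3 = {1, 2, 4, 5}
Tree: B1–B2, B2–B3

A tree decomposition must satisfy three properties: every vertex lies in some bag; for every edge, both endpoints lie together in some bag; and for every vertex, the bags containing it form a connected subtree. Here bags containing vertex 2 are not connected in the tree, so the decomposition is invalid.

No — bags containing vertex 2 are not connected in the tree.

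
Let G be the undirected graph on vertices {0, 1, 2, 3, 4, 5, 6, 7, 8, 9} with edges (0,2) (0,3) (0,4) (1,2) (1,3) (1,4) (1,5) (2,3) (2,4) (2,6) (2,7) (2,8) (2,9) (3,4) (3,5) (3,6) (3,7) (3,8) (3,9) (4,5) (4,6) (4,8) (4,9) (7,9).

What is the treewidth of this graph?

3

A width-3 tree decomposition is:
Bags: B1 = {1, 2, 3, 4}  B2 = {2, 3, 4, 9}  B3 = {0, 2, 3, 4}  B4 = {2, 3, 7, 9}  B5 = {2, 3, 4, 6}  B6 = {1, 3, 4, 5}  B7 = {2, 3, 4, 8}
Tree: B1–B2, B2–B3, B2–B4, B3–B5, B1–B6, B3–B7
Every bag has size at most 4, so the width is 4 − 1 = 3 and tw(G) ≤ 3. For the lower bound, the 4 vertices {0, 2, 3, 4} are pairwise adjacent, and any tree decomposition puts a clique entirely inside one bag — forcing width ≥ 3. Therefore the treewidth is 3.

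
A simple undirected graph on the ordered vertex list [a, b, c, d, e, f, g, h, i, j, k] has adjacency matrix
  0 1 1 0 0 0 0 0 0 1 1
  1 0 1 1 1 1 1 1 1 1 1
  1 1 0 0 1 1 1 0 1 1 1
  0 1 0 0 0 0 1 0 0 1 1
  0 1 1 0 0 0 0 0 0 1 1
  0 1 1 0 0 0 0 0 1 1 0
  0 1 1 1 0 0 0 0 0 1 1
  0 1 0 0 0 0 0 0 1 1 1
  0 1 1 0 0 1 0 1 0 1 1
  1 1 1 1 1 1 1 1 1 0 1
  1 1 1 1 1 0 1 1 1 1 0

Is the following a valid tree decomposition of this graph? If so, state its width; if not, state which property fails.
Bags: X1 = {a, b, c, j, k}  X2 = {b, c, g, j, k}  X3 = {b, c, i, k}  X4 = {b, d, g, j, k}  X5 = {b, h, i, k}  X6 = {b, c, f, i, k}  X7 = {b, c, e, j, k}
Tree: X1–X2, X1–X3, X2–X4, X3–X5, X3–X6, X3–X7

A tree decomposition must satisfy three properties: every vertex lies in some bag; for every edge, both endpoints lie together in some bag; and for every vertex, the bags containing it form a connected subtree. Here edge (j,i) lies in no bag, so the decomposition is invalid.

No — edge (j,i) lies in no bag.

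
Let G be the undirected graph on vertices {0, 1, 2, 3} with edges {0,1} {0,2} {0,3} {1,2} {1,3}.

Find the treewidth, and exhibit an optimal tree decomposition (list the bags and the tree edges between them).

Each bag holds 3 vertices, so the decomposition has width 2, which upper-bounds the treewidth. For the lower bound, the 3 vertices {0, 1, 2} are pairwise adjacent, and any tree decomposition puts a clique entirely inside one bag — forcing width ≥ 2. Combining the bounds, tw(G) = 2.

Treewidth 2.
One such decomposition:
Bags: B1 = {0, 1, 2}  B2 = {0, 1, 3}
Tree: B1–B2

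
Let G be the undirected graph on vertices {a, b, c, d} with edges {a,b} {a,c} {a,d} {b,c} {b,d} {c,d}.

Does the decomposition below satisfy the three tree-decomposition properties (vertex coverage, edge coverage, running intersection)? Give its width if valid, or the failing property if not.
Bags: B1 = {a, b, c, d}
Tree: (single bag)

Checking the three conditions: (i) the bags cover all of {a, b, c, d}; (ii) for each edge, some bag contains both endpoints; (iii) the bags containing any fixed vertex form a subtree. All hold, so the decomposition is valid with width 4 − 1 = 3.

Yes; width 3.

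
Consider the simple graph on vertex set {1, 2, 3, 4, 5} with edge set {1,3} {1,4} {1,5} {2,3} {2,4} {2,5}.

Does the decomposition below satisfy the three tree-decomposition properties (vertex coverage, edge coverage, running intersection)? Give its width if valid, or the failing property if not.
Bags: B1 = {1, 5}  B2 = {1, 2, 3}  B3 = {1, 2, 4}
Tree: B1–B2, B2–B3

A tree decomposition must satisfy three properties: every vertex lies in some bag; for every edge, both endpoints lie together in some bag; and for every vertex, the bags containing it form a connected subtree. Here edge (2,5) lies in no bag, so the decomposition is invalid.

No — edge (2,5) lies in no bag.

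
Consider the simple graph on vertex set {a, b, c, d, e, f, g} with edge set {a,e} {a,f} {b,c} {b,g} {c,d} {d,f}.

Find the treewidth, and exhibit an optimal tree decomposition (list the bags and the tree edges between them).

Every bag has size at most 2, so the width is 2 − 1 = 1 and tw(G) ≤ 1. Since G has at least one edge (e.g. e–a), it is not an edgeless graph, so tw(G) ≥ 1. Hence tw(G) = 1 exactly.

Treewidth 1.
One such decomposition:
Bags: B1 = {a, e}  B2 = {a, f}  B3 = {d, f}  B4 = {c, d}  B5 = {b, c}  B6 = {b, g}
Tree: B1–B2, B2–B3, B3–B4, B4–B5, B5–B6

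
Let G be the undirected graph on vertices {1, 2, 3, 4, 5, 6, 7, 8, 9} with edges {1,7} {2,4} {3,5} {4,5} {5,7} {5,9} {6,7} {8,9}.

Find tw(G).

1

A width-1 tree decomposition is:
Bags: B1 = {4, 5}  B2 = {5, 7}  B3 = {6, 7}  B4 = {5, 9}  B5 = {8, 9}  B6 = {3, 5}  B7 = {1, 7}  B8 = {2, 4}
Tree: B1–B2, B2–B3, B1–B4, B4–B5, B4–B6, B3–B7, B1–B8
The largest bag has 2 vertices, giving width 1; this decomposition certifies tw(G) ≤ 1. Any graph with an edge has treewidth ≥ 1, and G has the edge 5–4. Therefore the treewidth is 1.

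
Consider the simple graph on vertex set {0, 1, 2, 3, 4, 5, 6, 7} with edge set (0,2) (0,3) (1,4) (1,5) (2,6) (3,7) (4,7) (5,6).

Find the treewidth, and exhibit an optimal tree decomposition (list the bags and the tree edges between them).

Each bag holds 3 vertices, so the decomposition has width 2, which upper-bounds the treewidth. The edges 6–5–1–4–7–3–0–2–6 form a cycle, so G is not a tree and its treewidth is at least 2. Combining the bounds, tw(G) = 2.

Treewidth 2.
One optimal decomposition is:
Bags: B1 = {1, 5, 6}  B2 = {1, 4, 6}  B3 = {4, 6, 7}  B4 = {3, 6, 7}  B5 = {0, 3, 6}  B6 = {0, 2, 6}
Tree: B1–B2, B2–B3, B3–B4, B4–B5, B5–B6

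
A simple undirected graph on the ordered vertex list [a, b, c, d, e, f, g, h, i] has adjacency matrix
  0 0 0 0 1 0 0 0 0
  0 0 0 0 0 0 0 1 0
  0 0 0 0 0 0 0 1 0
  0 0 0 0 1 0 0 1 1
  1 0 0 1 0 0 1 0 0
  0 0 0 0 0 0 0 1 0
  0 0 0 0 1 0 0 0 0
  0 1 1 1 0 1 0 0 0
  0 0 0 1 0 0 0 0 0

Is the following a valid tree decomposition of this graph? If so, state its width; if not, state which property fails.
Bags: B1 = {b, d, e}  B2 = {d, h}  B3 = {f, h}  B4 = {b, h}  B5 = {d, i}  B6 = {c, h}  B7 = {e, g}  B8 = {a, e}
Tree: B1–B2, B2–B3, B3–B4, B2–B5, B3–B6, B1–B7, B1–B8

No — bags containing vertex b are not connected in the tree.

A tree decomposition must satisfy three properties: every vertex lies in some bag; for every edge, both endpoints lie together in some bag; and for every vertex, the bags containing it form a connected subtree. Here bags containing vertex b are not connected in the tree, so the decomposition is invalid.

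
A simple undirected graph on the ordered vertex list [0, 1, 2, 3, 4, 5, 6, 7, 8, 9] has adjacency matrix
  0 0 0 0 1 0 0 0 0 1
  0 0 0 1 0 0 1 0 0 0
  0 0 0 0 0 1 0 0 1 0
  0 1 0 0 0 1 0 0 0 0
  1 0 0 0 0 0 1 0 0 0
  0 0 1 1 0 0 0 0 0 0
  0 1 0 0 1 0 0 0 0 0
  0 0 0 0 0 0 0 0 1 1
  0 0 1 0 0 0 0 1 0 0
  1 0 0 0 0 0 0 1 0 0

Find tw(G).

A width-2 tree decomposition is:
Bags: B1 = {2, 5, 8}  B2 = {5, 7, 8}  B3 = {5, 7, 9}  B4 = {0, 5, 9}  B5 = {0, 4, 5}  B6 = {4, 5, 6}  B7 = {1, 5, 6}  B8 = {1, 3, 5}
Tree: B1–B2, B2–B3, B3–B4, B4–B5, B5–B6, B6–B7, B7–B8
The largest bag has 3 vertices, giving width 2; this decomposition certifies tw(G) ≤ 2. For the lower bound, G contains the cycle 5–2–8–7–9–0–4–6–1–3–5, so G is not a forest; only forests have treewidth ≤ 1, hence tw(G) ≥ 2. Combining the bounds, tw(G) = 2.

2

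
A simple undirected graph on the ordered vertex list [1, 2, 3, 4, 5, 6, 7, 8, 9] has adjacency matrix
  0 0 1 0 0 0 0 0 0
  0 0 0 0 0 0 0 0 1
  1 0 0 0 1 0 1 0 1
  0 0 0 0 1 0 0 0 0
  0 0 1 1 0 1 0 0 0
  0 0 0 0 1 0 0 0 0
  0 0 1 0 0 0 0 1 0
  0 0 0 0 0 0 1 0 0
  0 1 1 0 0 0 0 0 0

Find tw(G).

1

A width-1 tree decomposition is:
Bags: B1 = {3, 9}  B2 = {1, 3}  B3 = {3, 5}  B4 = {4, 5}  B5 = {3, 7}  B6 = {2, 9}  B7 = {7, 8}  B8 = {5, 6}
Tree: B1–B2, B2–B3, B3–B4, B3–B5, B1–B6, B5–B7, B3–B8
Every bag has size at most 2, so the width is 2 − 1 = 1 and tw(G) ≤ 1. Since G has at least one edge (e.g. 3–9), it is not an edgeless graph, so tw(G) ≥ 1. Hence tw(G) = 1 exactly.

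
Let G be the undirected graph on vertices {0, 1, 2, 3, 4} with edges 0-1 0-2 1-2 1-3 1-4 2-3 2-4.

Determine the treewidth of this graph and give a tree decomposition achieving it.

Every bag has size at most 3, so the width is 3 − 1 = 2 and tw(G) ≤ 2. On the other hand G contains the 3-clique {0, 1, 2}. A clique must lie in a single bag of any decomposition, so no decomposition can have width below 2. Therefore the treewidth is 2.

Treewidth 2.
One optimal decomposition is:
Bags: B1 = {1, 2, 3}  B2 = {0, 1, 2}  B3 = {1, 2, 4}
Tree: B1–B2, B1–B3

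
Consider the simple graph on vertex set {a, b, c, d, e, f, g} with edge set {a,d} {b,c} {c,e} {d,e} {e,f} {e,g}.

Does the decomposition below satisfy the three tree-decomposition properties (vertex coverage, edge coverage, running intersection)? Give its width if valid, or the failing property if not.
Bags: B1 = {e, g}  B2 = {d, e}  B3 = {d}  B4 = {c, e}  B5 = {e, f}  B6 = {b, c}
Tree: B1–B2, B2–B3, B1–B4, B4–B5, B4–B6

A tree decomposition must satisfy three properties: every vertex lies in some bag; for every edge, both endpoints lie together in some bag; and for every vertex, the bags containing it form a connected subtree. Here vertex a appears in no bag, so the decomposition is invalid.

No — vertex a appears in no bag.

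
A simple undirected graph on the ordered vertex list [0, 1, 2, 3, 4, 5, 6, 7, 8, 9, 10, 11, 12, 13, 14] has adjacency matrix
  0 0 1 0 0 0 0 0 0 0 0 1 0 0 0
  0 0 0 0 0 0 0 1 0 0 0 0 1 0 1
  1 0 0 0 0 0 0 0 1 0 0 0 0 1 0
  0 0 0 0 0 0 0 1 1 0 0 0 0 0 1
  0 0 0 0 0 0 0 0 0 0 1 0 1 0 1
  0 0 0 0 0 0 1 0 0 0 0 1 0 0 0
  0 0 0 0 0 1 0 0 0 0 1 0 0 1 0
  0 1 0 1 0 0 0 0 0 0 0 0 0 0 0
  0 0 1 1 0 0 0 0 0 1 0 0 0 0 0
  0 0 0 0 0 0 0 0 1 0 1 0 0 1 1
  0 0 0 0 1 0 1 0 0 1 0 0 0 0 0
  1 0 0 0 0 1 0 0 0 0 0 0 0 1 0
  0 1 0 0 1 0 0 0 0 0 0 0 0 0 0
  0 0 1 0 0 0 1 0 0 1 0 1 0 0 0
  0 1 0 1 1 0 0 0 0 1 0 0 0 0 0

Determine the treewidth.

3

A width-3 tree decomposition is:
Bags: B1 = {0, 2, 5, 11}  B2 = {2, 5, 11, 13}  B3 = {2, 5, 6, 13}  B4 = {2, 6, 8, 13}  B5 = {6, 8, 9, 13}  B6 = {6, 8, 9, 10}  B7 = {3, 8, 9, 10}  B8 = {3, 9, 10, 14}  B9 = {3, 4, 10, 14}  B10 = {3, 4, 7, 14}  B11 = {1, 4, 7, 14}  B12 = {1, 4, 7, 12}
Tree: B1–B2, B2–B3, B3–B4, B4–B5, B5–B6, B6–B7, B7–B8, B8–B9, B9–B10, B10–B11, B11–B12
Every bag has size at most 4, so the width is 4 − 1 = 3 and tw(G) ≤ 3. For the lower bound: the 4 vertex sets {0,5,11}, {2}, {13}, {6,8,9,10} are disjoint, each induces a connected subgraph, and every pair is joined by at least one edge of G. Contracting each set to a single vertex therefore yields K_{4} as a minor, and since treewidth is minor-monotone, tw(G) ≥ tw(K_{4}) = 3. The upper and lower bounds meet at 3, so that is the treewidth.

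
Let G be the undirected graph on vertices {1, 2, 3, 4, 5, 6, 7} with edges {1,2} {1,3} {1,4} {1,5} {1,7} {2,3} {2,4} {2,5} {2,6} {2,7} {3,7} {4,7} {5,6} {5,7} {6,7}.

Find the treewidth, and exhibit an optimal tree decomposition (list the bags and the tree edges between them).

Treewidth 3.
One optimal decomposition is:
Bags: B1 = {1, 2, 4, 7}  B2 = {1, 2, 3, 7}  B3 = {1, 2, 5, 7}  B4 = {2, 5, 6, 7}
Tree: B1–B2, B1–B3, B3–B4

The largest bag has 4 vertices, giving width 3; this decomposition certifies tw(G) ≤ 3. On the other hand G contains the 4-clique {1, 2, 3, 7}. A clique must lie in a single bag of any decomposition, so no decomposition can have width below 3. Hence tw(G) = 3 exactly.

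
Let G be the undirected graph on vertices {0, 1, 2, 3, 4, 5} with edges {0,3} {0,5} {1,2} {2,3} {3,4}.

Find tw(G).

1

A width-1 tree decomposition is:
Bags: B1 = {0, 5}  B2 = {0, 3}  B3 = {2, 3}  B4 = {3, 4}  B5 = {1, 2}
Tree: B1–B2, B2–B3, B3–B4, B3–B5
The largest bag has 2 vertices, giving width 1; this decomposition certifies tw(G) ≤ 1. G has an edge, so its treewidth is at least 1. Therefore the treewidth is 1.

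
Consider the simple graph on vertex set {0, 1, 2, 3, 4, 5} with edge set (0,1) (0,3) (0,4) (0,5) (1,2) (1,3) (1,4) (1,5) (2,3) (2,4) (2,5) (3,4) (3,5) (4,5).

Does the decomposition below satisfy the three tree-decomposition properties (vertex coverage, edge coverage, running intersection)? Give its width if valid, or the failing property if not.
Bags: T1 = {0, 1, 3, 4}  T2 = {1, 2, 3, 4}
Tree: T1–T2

No — vertex 5 appears in no bag.

A tree decomposition must satisfy three properties: every vertex lies in some bag; for every edge, both endpoints lie together in some bag; and for every vertex, the bags containing it form a connected subtree. Here vertex 5 appears in no bag, so the decomposition is invalid.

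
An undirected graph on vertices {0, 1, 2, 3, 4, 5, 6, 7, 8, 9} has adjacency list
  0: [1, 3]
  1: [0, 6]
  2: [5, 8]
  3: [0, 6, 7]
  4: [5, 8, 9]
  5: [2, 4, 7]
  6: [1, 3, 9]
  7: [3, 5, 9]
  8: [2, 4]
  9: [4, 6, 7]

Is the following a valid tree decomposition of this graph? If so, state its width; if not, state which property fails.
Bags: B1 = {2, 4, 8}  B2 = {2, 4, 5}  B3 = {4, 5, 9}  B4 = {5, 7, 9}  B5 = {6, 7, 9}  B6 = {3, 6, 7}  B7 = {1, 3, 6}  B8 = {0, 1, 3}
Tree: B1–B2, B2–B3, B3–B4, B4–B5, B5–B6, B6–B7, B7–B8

Yes; width 2.

Checking the three conditions: (i) the bags cover all of {0, 1, 2, 3, 4, 5, 6, 7, 8, 9}; (ii) for each edge, some bag contains both endpoints; (iii) the bags containing any fixed vertex form a subtree. All hold, so the decomposition is valid with width 3 − 1 = 2.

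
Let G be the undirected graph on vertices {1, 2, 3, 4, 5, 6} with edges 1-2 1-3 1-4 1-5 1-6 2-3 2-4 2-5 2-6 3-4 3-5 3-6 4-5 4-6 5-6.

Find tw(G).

A width-5 tree decomposition is:
Bags: B1 = {1, 2, 3, 4, 5, 6}
Tree: (single bag)
With just one bag of size 6, the width is 6 − 1 = 5, so tw(G) ≤ 5. For the lower bound, the 6 vertices {1, 2, 3, 4, 5, 6} are pairwise adjacent, and any tree decomposition puts a clique entirely inside one bag — forcing width ≥ 5. Hence tw(G) = 5 exactly.

5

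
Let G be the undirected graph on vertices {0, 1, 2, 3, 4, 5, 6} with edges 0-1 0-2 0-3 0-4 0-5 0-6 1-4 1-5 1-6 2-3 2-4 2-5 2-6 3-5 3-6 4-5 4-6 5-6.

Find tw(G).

A width-4 tree decomposition is:
Bags: B1 = {0, 2, 3, 5, 6}  B2 = {0, 2, 4, 5, 6}  B3 = {0, 1, 4, 5, 6}
Tree: B1–B2, B2–B3
Every bag has size at most 5, so the width is 5 − 1 = 4 and tw(G) ≤ 4. For the lower bound, the 5 vertices {0, 1, 4, 5, 6} are pairwise adjacent, and any tree decomposition puts a clique entirely inside one bag — forcing width ≥ 4. Combining the bounds, tw(G) = 4.

4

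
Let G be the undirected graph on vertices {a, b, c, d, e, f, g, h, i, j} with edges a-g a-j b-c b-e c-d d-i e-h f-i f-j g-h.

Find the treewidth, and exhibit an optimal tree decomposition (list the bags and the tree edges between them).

Treewidth 2.
One optimal decomposition is:
Bags: B1 = {a, f, j}  B2 = {a, f, i}  B3 = {a, d, i}  B4 = {a, c, d}  B5 = {a, b, c}  B6 = {a, b, e}  B7 = {a, e, h}  B8 = {a, g, h}
Tree: B1–B2, B2–B3, B3–B4, B4–B5, B5–B6, B6–B7, B7–B8

The largest bag has 3 vertices, giving width 2; this decomposition certifies tw(G) ≤ 2. For the lower bound, G contains the cycle a–j–f–i–d–c–b–e–h–g–a, so G is not a forest; only forests have treewidth ≤ 1, hence tw(G) ≥ 2. The upper and lower bounds meet at 2, so that is the treewidth.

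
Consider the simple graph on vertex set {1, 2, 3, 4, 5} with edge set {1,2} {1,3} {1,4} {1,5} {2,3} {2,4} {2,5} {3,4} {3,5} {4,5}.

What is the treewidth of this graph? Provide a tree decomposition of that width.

A single bag containing all 5 vertices is trivially a valid decomposition of width 4. Conversely, {1, 2, 3, 4, 5} is a clique of size 5, and the vertices of any clique must share a bag in every tree decomposition; so some bag has ≥ 5 vertices and tw(G) ≥ 4. Hence tw(G) = 4 exactly.

Treewidth 4.
Bags: B1 = {1, 2, 3, 4, 5}
Tree: (single bag)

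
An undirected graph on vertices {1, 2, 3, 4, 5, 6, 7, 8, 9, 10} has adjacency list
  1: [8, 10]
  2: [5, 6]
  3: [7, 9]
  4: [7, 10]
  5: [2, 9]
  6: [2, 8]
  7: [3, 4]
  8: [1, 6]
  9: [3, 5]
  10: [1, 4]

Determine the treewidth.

2

A width-2 tree decomposition is:
Bags: B1 = {1, 8, 10}  B2 = {6, 8, 10}  B3 = {2, 6, 10}  B4 = {2, 5, 10}  B5 = {5, 9, 10}  B6 = {3, 9, 10}  B7 = {3, 7, 10}  B8 = {4, 7, 10}
Tree: B1–B2, B2–B3, B3–B4, B4–B5, B5–B6, B6–B7, B7–B8
Each bag holds 3 vertices, so the decomposition has width 2, which upper-bounds the treewidth. The edges 10–1–8–6–2–5–9–3–7–4–10 form a cycle, so G is not a tree and its treewidth is at least 2. The upper and lower bounds meet at 2, so that is the treewidth.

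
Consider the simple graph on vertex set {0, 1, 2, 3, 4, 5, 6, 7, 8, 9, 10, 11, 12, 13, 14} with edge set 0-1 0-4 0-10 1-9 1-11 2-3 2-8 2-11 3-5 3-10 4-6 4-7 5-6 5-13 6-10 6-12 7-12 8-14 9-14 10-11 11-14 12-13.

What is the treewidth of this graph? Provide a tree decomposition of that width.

The largest bag has 4 vertices, giving width 3; this decomposition certifies tw(G) ≤ 3. For the lower bound: the 4 vertex sets {7,12,13}, {4}, {6}, {0,3,5,10} are disjoint, each induces a connected subgraph, and every pair is joined by at least one edge of G. Contracting each set to a single vertex therefore yields K_{4} as a minor, and since treewidth is minor-monotone, tw(G) ≥ tw(K_{4}) = 3. Hence tw(G) = 3 exactly.

Treewidth 3.
One optimal decomposition is:
Bags: B1 = {4, 7, 12, 13}  B2 = {4, 6, 12, 13}  B3 = {4, 5, 6, 13}  B4 = {0, 4, 5, 6}  B5 = {0, 5, 6, 10}  B6 = {0, 3, 5, 10}  B7 = {0, 1, 3, 10}  B8 = {1, 3, 10, 11}  B9 = {1, 2, 3, 11}  B10 = {1, 2, 9, 11}  B11 = {2, 9, 11, 14}  B12 = {2, 8, 9, 14}
Tree: B1–B2, B2–B3, B3–B4, B4–B5, B5–B6, B6–B7, B7–B8, B8–B9, B9–B10, B10–B11, B11–B12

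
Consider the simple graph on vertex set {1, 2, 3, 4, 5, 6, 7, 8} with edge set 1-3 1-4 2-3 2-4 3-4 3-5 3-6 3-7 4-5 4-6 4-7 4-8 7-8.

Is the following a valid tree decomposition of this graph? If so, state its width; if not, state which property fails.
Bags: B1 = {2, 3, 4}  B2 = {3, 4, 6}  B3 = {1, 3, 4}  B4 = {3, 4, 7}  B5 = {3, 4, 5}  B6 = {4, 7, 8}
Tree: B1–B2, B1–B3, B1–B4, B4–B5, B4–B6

Yes; width 2.

Every vertex of G appears in some bag (union = {1, 2, 3, 4, 5, 6, 7, 8}); every edge is covered by a bag; and for each vertex v the set of bags containing v is connected in the bag tree. The decomposition is therefore valid. The largest bag has 3 vertices, so the width is 2.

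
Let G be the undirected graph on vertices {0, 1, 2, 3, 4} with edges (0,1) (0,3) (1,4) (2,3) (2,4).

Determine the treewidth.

2

A width-2 tree decomposition is:
Bags: B1 = {0, 1, 4}  B2 = {0, 3, 4}  B3 = {2, 3, 4}
Tree: B1–B2, B2–B3
Each bag holds 3 vertices, so the decomposition has width 2, which upper-bounds the treewidth. The edges 4–1–0–3–2–4 form a cycle, so G is not a tree and its treewidth is at least 2. Therefore the treewidth is 2.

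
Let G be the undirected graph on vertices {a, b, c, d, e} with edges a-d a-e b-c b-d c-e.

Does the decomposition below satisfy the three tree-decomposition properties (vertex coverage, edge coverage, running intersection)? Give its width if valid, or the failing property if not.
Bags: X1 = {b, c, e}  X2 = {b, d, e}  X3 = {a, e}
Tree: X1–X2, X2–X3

A tree decomposition must satisfy three properties: every vertex lies in some bag; for every edge, both endpoints lie together in some bag; and for every vertex, the bags containing it form a connected subtree. Here edge (d,a) lies in no bag, so the decomposition is invalid.

No — edge (d,a) lies in no bag.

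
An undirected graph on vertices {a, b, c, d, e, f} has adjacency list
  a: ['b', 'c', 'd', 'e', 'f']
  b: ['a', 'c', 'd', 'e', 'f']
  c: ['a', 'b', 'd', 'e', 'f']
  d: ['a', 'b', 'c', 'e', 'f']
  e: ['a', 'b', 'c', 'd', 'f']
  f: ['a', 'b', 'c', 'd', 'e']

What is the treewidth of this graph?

5

A width-5 tree decomposition is:
Bags: B1 = {a, b, c, d, e, f}
Tree: (single bag)
A single bag containing all 6 vertices is trivially a valid decomposition of width 5. For the lower bound, the 6 vertices {a, b, c, d, e, f} are pairwise adjacent, and any tree decomposition puts a clique entirely inside one bag — forcing width ≥ 5. Therefore the treewidth is 5.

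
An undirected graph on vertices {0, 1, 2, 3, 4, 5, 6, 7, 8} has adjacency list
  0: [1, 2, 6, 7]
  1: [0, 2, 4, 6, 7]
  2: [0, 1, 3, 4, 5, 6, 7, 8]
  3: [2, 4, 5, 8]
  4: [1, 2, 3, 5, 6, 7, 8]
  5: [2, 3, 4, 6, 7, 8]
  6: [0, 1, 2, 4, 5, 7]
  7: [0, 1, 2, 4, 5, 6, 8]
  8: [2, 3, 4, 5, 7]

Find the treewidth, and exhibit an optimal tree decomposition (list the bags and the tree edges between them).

Treewidth 4.
One optimal decomposition is:
Bags: B1 = {1, 2, 4, 6, 7}  B2 = {0, 1, 2, 6, 7}  B3 = {2, 4, 5, 6, 7}  B4 = {2, 4, 5, 7, 8}  B5 = {2, 3, 4, 5, 8}
Tree: B1–B2, B1–B3, B3–B4, B4–B5

The largest bag has 5 vertices, giving width 4; this decomposition certifies tw(G) ≤ 4. For the lower bound, the 5 vertices {0, 1, 2, 6, 7} are pairwise adjacent, and any tree decomposition puts a clique entirely inside one bag — forcing width ≥ 4. Hence tw(G) = 4 exactly.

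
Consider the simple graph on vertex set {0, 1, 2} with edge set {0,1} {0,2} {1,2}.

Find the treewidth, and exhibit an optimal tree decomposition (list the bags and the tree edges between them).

Treewidth 2.
One optimal decomposition is:
Bags: B1 = {0, 1, 2}
Tree: (single bag)

With just one bag of size 3, the width is 3 − 1 = 2, so tw(G) ≤ 2. On the other hand G contains the 3-clique {0, 1, 2}. A clique must lie in a single bag of any decomposition, so no decomposition can have width below 2. Hence tw(G) = 2 exactly.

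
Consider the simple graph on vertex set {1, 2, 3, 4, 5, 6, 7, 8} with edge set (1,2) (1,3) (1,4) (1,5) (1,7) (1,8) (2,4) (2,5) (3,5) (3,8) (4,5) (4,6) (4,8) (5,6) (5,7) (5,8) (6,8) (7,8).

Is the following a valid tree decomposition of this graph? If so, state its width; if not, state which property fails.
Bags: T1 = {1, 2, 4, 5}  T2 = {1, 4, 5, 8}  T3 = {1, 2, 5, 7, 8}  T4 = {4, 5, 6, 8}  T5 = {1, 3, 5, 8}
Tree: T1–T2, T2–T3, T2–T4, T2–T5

A tree decomposition must satisfy three properties: every vertex lies in some bag; for every edge, both endpoints lie together in some bag; and for every vertex, the bags containing it form a connected subtree. Here bags containing vertex 2 are not connected in the tree, so the decomposition is invalid.

No — bags containing vertex 2 are not connected in the tree.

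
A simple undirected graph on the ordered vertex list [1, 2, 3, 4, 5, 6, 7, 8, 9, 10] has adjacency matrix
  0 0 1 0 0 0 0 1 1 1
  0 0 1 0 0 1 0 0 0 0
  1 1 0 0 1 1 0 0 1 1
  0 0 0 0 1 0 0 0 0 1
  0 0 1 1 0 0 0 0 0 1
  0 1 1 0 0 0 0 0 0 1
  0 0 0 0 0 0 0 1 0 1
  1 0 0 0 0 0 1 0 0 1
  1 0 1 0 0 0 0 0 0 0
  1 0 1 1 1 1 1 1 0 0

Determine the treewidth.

A width-2 tree decomposition is:
Bags: B1 = {3, 6, 10}  B2 = {1, 3, 10}  B3 = {1, 8, 10}  B4 = {2, 3, 6}  B5 = {1, 3, 9}  B6 = {7, 8, 10}  B7 = {3, 5, 10}  B8 = {4, 5, 10}
Tree: B1–B2, B2–B3, B1–B4, B2–B5, B3–B6, B1–B7, B7–B8
Each bag holds 3 vertices, so the decomposition has width 2, which upper-bounds the treewidth. Conversely, {1, 3, 9} is a clique of size 3, and the vertices of any clique must share a bag in every tree decomposition; so some bag has ≥ 3 vertices and tw(G) ≥ 2. Therefore the treewidth is 2.

2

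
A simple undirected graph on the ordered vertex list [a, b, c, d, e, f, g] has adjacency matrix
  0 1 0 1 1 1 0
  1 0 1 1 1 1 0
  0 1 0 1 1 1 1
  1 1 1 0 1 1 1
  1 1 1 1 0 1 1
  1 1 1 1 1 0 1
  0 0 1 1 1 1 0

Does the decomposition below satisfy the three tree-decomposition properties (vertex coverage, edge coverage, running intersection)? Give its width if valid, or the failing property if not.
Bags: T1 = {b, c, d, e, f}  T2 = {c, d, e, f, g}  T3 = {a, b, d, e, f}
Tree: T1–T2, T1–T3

Checking the three conditions: (i) the bags cover all of {a, b, c, d, e, f, g}; (ii) for each edge, some bag contains both endpoints; (iii) the bags containing any fixed vertex form a subtree. All hold, so the decomposition is valid with width 5 − 1 = 4.

Yes; width 4.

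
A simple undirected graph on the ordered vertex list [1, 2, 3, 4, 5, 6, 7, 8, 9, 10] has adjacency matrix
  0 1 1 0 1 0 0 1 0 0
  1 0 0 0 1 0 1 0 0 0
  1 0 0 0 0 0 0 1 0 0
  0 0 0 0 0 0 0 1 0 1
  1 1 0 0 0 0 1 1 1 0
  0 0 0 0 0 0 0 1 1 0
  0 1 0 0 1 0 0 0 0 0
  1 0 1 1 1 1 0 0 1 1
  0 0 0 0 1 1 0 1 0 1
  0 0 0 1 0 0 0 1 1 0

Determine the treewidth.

A width-2 tree decomposition is:
Bags: B1 = {5, 8, 9}  B2 = {8, 9, 10}  B3 = {1, 5, 8}  B4 = {1, 2, 5}  B5 = {6, 8, 9}  B6 = {1, 3, 8}  B7 = {4, 8, 10}  B8 = {2, 5, 7}
Tree: B1–B2, B1–B3, B3–B4, B1–B5, B3–B6, B2–B7, B4–B8
Every bag has size at most 3, so the width is 3 − 1 = 2 and tw(G) ≤ 2. Conversely, {1, 3, 8} is a clique of size 3, and the vertices of any clique must share a bag in every tree decomposition; so some bag has ≥ 3 vertices and tw(G) ≥ 2. Combining the bounds, tw(G) = 2.

2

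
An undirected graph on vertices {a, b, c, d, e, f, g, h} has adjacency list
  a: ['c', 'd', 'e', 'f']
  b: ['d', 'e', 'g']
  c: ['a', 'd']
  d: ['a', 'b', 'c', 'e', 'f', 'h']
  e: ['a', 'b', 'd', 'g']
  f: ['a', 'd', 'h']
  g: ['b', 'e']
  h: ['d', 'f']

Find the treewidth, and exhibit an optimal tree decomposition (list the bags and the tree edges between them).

The largest bag has 3 vertices, giving width 2; this decomposition certifies tw(G) ≤ 2. For the lower bound, the 3 vertices {d, f, h} are pairwise adjacent, and any tree decomposition puts a clique entirely inside one bag — forcing width ≥ 2. The upper and lower bounds meet at 2, so that is the treewidth.

Treewidth 2.
Bags: B1 = {a, d, f}  B2 = {d, f, h}  B3 = {a, d, e}  B4 = {a, c, d}  B5 = {b, d, e}  B6 = {b, e, g}
Tree: B1–B2, B1–B3, B3–B4, B3–B5, B5–B6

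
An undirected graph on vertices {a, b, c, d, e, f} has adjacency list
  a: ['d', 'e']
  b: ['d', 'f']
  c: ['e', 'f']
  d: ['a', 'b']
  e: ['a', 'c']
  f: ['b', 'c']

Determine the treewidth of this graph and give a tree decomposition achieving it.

Every bag has size at most 3, so the width is 3 − 1 = 2 and tw(G) ≤ 2. Since a–d–b–f–c–e–a is a cycle in G, G is not acyclic. Forests are exactly the graphs of treewidth ≤ 1, so tw(G) ≥ 2. Therefore the treewidth is 2.

Treewidth 2.
Bags: B1 = {a, b, d}  B2 = {a, b, f}  B3 = {a, c, f}  B4 = {a, c, e}
Tree: B1–B2, B2–B3, B3–B4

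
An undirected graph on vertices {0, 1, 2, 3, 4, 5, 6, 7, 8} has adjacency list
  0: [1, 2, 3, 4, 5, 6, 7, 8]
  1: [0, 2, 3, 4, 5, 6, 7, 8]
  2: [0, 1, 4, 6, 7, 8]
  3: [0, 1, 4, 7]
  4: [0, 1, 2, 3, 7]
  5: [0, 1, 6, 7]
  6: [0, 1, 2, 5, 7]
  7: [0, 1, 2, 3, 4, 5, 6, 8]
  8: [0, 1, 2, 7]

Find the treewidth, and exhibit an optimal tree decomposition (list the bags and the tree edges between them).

Treewidth 4.
Bags: B1 = {0, 1, 2, 4, 7}  B2 = {0, 1, 3, 4, 7}  B3 = {0, 1, 2, 7, 8}  B4 = {0, 1, 2, 6, 7}  B5 = {0, 1, 5, 6, 7}
Tree: B1–B2, B1–B3, B3–B4, B4–B5

Each bag holds 5 vertices, so the decomposition has width 4, which upper-bounds the treewidth. Conversely, {0, 1, 2, 7, 8} is a clique of size 5, and the vertices of any clique must share a bag in every tree decomposition; so some bag has ≥ 5 vertices and tw(G) ≥ 4. Combining the bounds, tw(G) = 4.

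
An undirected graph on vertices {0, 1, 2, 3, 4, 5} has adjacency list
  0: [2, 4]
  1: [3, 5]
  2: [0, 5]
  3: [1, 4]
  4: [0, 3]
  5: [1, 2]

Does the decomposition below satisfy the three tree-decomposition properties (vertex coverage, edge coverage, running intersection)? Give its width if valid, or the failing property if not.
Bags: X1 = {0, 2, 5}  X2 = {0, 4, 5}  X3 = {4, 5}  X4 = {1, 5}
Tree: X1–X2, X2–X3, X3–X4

A tree decomposition must satisfy three properties: every vertex lies in some bag; for every edge, both endpoints lie together in some bag; and for every vertex, the bags containing it form a connected subtree. Here vertex 3 appears in no bag, so the decomposition is invalid.

No — vertex 3 appears in no bag.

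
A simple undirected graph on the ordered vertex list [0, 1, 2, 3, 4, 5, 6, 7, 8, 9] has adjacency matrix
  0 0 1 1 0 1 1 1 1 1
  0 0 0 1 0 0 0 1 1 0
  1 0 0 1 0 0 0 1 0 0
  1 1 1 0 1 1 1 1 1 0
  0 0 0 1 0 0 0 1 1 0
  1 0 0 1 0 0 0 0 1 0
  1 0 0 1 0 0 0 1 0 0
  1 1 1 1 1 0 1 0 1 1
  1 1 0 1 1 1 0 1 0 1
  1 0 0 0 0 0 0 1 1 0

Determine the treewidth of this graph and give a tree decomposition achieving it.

The largest bag has 4 vertices, giving width 3; this decomposition certifies tw(G) ≤ 3. On the other hand G contains the 4-clique {0, 7, 8, 9}. A clique must lie in a single bag of any decomposition, so no decomposition can have width below 3. The upper and lower bounds meet at 3, so that is the treewidth.

Treewidth 3.
Bags: B1 = {0, 3, 7, 8}  B2 = {3, 4, 7, 8}  B3 = {0, 3, 5, 8}  B4 = {1, 3, 7, 8}  B5 = {0, 2, 3, 7}  B6 = {0, 3, 6, 7}  B7 = {0, 7, 8, 9}
Tree: B1–B2, B1–B3, B2–B4, B1–B5, B1–B6, B1–B7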